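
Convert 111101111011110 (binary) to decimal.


Positional values:
Bit 1: 1 × 2^1 = 2
Bit 2: 1 × 2^2 = 4
Bit 3: 1 × 2^3 = 8
Bit 4: 1 × 2^4 = 16
Bit 6: 1 × 2^6 = 64
Bit 7: 1 × 2^7 = 128
Bit 8: 1 × 2^8 = 256
Bit 9: 1 × 2^9 = 512
Bit 11: 1 × 2^11 = 2048
Bit 12: 1 × 2^12 = 4096
Bit 13: 1 × 2^13 = 8192
Bit 14: 1 × 2^14 = 16384
Sum = 2 + 4 + 8 + 16 + 64 + 128 + 256 + 512 + 2048 + 4096 + 8192 + 16384
= 31710


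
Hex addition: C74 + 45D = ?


Align and add column by column (LSB to MSB, each column mod 16 with carry):
  0C74
+ 045D
  ----
  col 0: 4(4) + D(13) + 0 (carry in) = 17 → 1(1), carry out 1
  col 1: 7(7) + 5(5) + 1 (carry in) = 13 → D(13), carry out 0
  col 2: C(12) + 4(4) + 0 (carry in) = 16 → 0(0), carry out 1
  col 3: 0(0) + 0(0) + 1 (carry in) = 1 → 1(1), carry out 0
Reading digits MSB→LSB: 10D1
Strip leading zeros: 10D1
= 0x10D1


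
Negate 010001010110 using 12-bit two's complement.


Original: 010001010110
Step 1 - Invert all bits: 101110101001
Step 2 - Add 1: 101110101001 + 1
= 101110101010 (represents -1110)


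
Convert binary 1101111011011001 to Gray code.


Binary: 1101111011011001
Gray code: G = B XOR (B >> 1)
B >> 1 = 0110111101101100
1101111011011001 XOR 0110111101101100:
  1 XOR 0 = 1
  1 XOR 1 = 0
  0 XOR 1 = 1
  1 XOR 0 = 1
  1 XOR 1 = 0
  1 XOR 1 = 0
  1 XOR 1 = 0
  0 XOR 1 = 1
  1 XOR 0 = 1
  1 XOR 1 = 0
  0 XOR 1 = 1
  1 XOR 0 = 1
  1 XOR 1 = 0
  0 XOR 1 = 1
  0 XOR 0 = 0
  1 XOR 0 = 1
= 1011000110110101


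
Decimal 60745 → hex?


Divide by 16 repeatedly:
60745 ÷ 16 = 3796 remainder 9 (9)
3796 ÷ 16 = 237 remainder 4 (4)
237 ÷ 16 = 14 remainder 13 (D)
14 ÷ 16 = 0 remainder 14 (E)
Reading remainders bottom-up:
= 0xED49


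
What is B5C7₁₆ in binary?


Each hex digit → 4 binary bits:
  B = 1011
  5 = 0101
  C = 1100
  7 = 0111
Concatenate: 1011 0101 1100 0111
= 1011010111000111


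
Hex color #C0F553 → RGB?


Hex: #C0F553
R = C0₁₆ = 192
G = F5₁₆ = 245
B = 53₁₆ = 83
= RGB(192, 245, 83)


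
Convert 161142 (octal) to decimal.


Positional values:
Position 0: 2 × 8^0 = 2
Position 1: 4 × 8^1 = 32
Position 2: 1 × 8^2 = 64
Position 3: 1 × 8^3 = 512
Position 4: 6 × 8^4 = 24576
Position 5: 1 × 8^5 = 32768
Sum = 2 + 32 + 64 + 512 + 24576 + 32768
= 57954


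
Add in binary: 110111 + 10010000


Align and add column by column (LSB to MSB, carry propagating):
  000110111
+ 010010000
  ---------
  col 0: 1 + 0 + 0 (carry in) = 1 → bit 1, carry out 0
  col 1: 1 + 0 + 0 (carry in) = 1 → bit 1, carry out 0
  col 2: 1 + 0 + 0 (carry in) = 1 → bit 1, carry out 0
  col 3: 0 + 0 + 0 (carry in) = 0 → bit 0, carry out 0
  col 4: 1 + 1 + 0 (carry in) = 2 → bit 0, carry out 1
  col 5: 1 + 0 + 1 (carry in) = 2 → bit 0, carry out 1
  col 6: 0 + 0 + 1 (carry in) = 1 → bit 1, carry out 0
  col 7: 0 + 1 + 0 (carry in) = 1 → bit 1, carry out 0
  col 8: 0 + 0 + 0 (carry in) = 0 → bit 0, carry out 0
Reading bits MSB→LSB: 011000111
Strip leading zeros: 11000111
= 11000111


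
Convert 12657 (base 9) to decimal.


Positional values (base 9):
  7 × 9^0 = 7 × 1 = 7
  5 × 9^1 = 5 × 9 = 45
  6 × 9^2 = 6 × 81 = 486
  2 × 9^3 = 2 × 729 = 1458
  1 × 9^4 = 1 × 6561 = 6561
Sum = 7 + 45 + 486 + 1458 + 6561
= 8557


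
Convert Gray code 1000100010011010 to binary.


Gray code: 1000100010011010
MSB stays the same: 1
Each subsequent bit = prev_binary XOR current_gray:
  B[1] = 1 XOR 0 = 1
  B[2] = 1 XOR 0 = 1
  B[3] = 1 XOR 0 = 1
  B[4] = 1 XOR 1 = 0
  B[5] = 0 XOR 0 = 0
  B[6] = 0 XOR 0 = 0
  B[7] = 0 XOR 0 = 0
  B[8] = 0 XOR 1 = 1
  B[9] = 1 XOR 0 = 1
  B[10] = 1 XOR 0 = 1
  B[11] = 1 XOR 1 = 0
  B[12] = 0 XOR 1 = 1
  B[13] = 1 XOR 0 = 1
  B[14] = 1 XOR 1 = 0
  B[15] = 0 XOR 0 = 0
= 1111000011101100 (61676 decimal)


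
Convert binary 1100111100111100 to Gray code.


Binary: 1100111100111100
Gray code: G = B XOR (B >> 1)
B >> 1 = 0110011110011110
1100111100111100 XOR 0110011110011110:
  1 XOR 0 = 1
  1 XOR 1 = 0
  0 XOR 1 = 1
  0 XOR 0 = 0
  1 XOR 0 = 1
  1 XOR 1 = 0
  1 XOR 1 = 0
  1 XOR 1 = 0
  0 XOR 1 = 1
  0 XOR 0 = 0
  1 XOR 0 = 1
  1 XOR 1 = 0
  1 XOR 1 = 0
  1 XOR 1 = 0
  0 XOR 1 = 1
  0 XOR 0 = 0
= 1010100010100010


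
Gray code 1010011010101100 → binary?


Gray code: 1010011010101100
MSB stays the same: 1
Each subsequent bit = prev_binary XOR current_gray:
  B[1] = 1 XOR 0 = 1
  B[2] = 1 XOR 1 = 0
  B[3] = 0 XOR 0 = 0
  B[4] = 0 XOR 0 = 0
  B[5] = 0 XOR 1 = 1
  B[6] = 1 XOR 1 = 0
  B[7] = 0 XOR 0 = 0
  B[8] = 0 XOR 1 = 1
  B[9] = 1 XOR 0 = 1
  B[10] = 1 XOR 1 = 0
  B[11] = 0 XOR 0 = 0
  B[12] = 0 XOR 1 = 1
  B[13] = 1 XOR 1 = 0
  B[14] = 0 XOR 0 = 0
  B[15] = 0 XOR 0 = 0
= 1100010011001000 (50376 decimal)


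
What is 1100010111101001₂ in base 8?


Group into 3-bit groups: 001100010111101001
  001 = 1
  100 = 4
  010 = 2
  111 = 7
  101 = 5
  001 = 1
= 0o142751


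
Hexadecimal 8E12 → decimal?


Positional values:
Position 0: 2 × 16^0 = 2 × 1 = 2
Position 1: 1 × 16^1 = 1 × 16 = 16
Position 2: E × 16^2 = 14 × 256 = 3584
Position 3: 8 × 16^3 = 8 × 4096 = 32768
Sum = 2 + 16 + 3584 + 32768
= 36370


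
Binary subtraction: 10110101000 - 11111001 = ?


Align and subtract column by column (LSB to MSB, borrowing when needed):
  10110101000
- 00011111001
  -----------
  col 0: (0 - 0 borrow-in) - 1 → borrow from next column: (0+2) - 1 = 1, borrow out 1
  col 1: (0 - 1 borrow-in) - 0 → borrow from next column: (-1+2) - 0 = 1, borrow out 1
  col 2: (0 - 1 borrow-in) - 0 → borrow from next column: (-1+2) - 0 = 1, borrow out 1
  col 3: (1 - 1 borrow-in) - 1 → borrow from next column: (0+2) - 1 = 1, borrow out 1
  col 4: (0 - 1 borrow-in) - 1 → borrow from next column: (-1+2) - 1 = 0, borrow out 1
  col 5: (1 - 1 borrow-in) - 1 → borrow from next column: (0+2) - 1 = 1, borrow out 1
  col 6: (0 - 1 borrow-in) - 1 → borrow from next column: (-1+2) - 1 = 0, borrow out 1
  col 7: (1 - 1 borrow-in) - 1 → borrow from next column: (0+2) - 1 = 1, borrow out 1
  col 8: (1 - 1 borrow-in) - 0 → 0 - 0 = 0, borrow out 0
  col 9: (0 - 0 borrow-in) - 0 → 0 - 0 = 0, borrow out 0
  col 10: (1 - 0 borrow-in) - 0 → 1 - 0 = 1, borrow out 0
Reading bits MSB→LSB: 10010101111
Strip leading zeros: 10010101111
= 10010101111


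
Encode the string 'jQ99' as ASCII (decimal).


String: 'jQ99'  (4 characters)
Per-character ASCII lookup:
  'j': lowercase starts at 97: 'j' = 97 + 9 = 106
  'Q': uppercase starts at 65: 'Q' = 65 + 16 = 81
  '9': digits start at 48: '9' = 48 + 9 = 57
  '9': digits start at 48: '9' = 48 + 9 = 57
= 106 81 57 57


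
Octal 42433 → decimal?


Positional values:
Position 0: 3 × 8^0 = 3
Position 1: 3 × 8^1 = 24
Position 2: 4 × 8^2 = 256
Position 3: 2 × 8^3 = 1024
Position 4: 4 × 8^4 = 16384
Sum = 3 + 24 + 256 + 1024 + 16384
= 17691


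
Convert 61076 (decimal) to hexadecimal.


Divide by 16 repeatedly:
61076 ÷ 16 = 3817 remainder 4 (4)
3817 ÷ 16 = 238 remainder 9 (9)
238 ÷ 16 = 14 remainder 14 (E)
14 ÷ 16 = 0 remainder 14 (E)
Reading remainders bottom-up:
= 0xEE94


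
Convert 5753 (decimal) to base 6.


Divide by 6 repeatedly:
5753 ÷ 6 = 958 remainder 5
958 ÷ 6 = 159 remainder 4
159 ÷ 6 = 26 remainder 3
26 ÷ 6 = 4 remainder 2
4 ÷ 6 = 0 remainder 4
Reading remainders bottom-up:
= 42345


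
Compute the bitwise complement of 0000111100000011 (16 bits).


Original: 0000111100000011
Invert all bits:
  bit 0: 0 → 1
  bit 1: 0 → 1
  bit 2: 0 → 1
  bit 3: 0 → 1
  bit 4: 1 → 0
  bit 5: 1 → 0
  bit 6: 1 → 0
  bit 7: 1 → 0
  bit 8: 0 → 1
  bit 9: 0 → 1
  bit 10: 0 → 1
  bit 11: 0 → 1
  bit 12: 0 → 1
  bit 13: 0 → 1
  bit 14: 1 → 0
  bit 15: 1 → 0
= 1111000011111100


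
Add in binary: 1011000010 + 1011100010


Align and add column by column (LSB to MSB, carry propagating):
  01011000010
+ 01011100010
  -----------
  col 0: 0 + 0 + 0 (carry in) = 0 → bit 0, carry out 0
  col 1: 1 + 1 + 0 (carry in) = 2 → bit 0, carry out 1
  col 2: 0 + 0 + 1 (carry in) = 1 → bit 1, carry out 0
  col 3: 0 + 0 + 0 (carry in) = 0 → bit 0, carry out 0
  col 4: 0 + 0 + 0 (carry in) = 0 → bit 0, carry out 0
  col 5: 0 + 1 + 0 (carry in) = 1 → bit 1, carry out 0
  col 6: 1 + 1 + 0 (carry in) = 2 → bit 0, carry out 1
  col 7: 1 + 1 + 1 (carry in) = 3 → bit 1, carry out 1
  col 8: 0 + 0 + 1 (carry in) = 1 → bit 1, carry out 0
  col 9: 1 + 1 + 0 (carry in) = 2 → bit 0, carry out 1
  col 10: 0 + 0 + 1 (carry in) = 1 → bit 1, carry out 0
Reading bits MSB→LSB: 10110100100
Strip leading zeros: 10110100100
= 10110100100


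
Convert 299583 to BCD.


Each digit → 4-bit binary:
  2 → 0010
  9 → 1001
  9 → 1001
  5 → 0101
  8 → 1000
  3 → 0011
= 0010 1001 1001 0101 1000 0011


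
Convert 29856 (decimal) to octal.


Divide by 8 repeatedly:
29856 ÷ 8 = 3732 remainder 0
3732 ÷ 8 = 466 remainder 4
466 ÷ 8 = 58 remainder 2
58 ÷ 8 = 7 remainder 2
7 ÷ 8 = 0 remainder 7
Reading remainders bottom-up:
= 0o72240


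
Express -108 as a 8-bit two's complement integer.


Original: 01101100
Step 1 - Invert all bits: 10010011
Step 2 - Add 1: 10010011 + 1
= 10010100 (represents -108)


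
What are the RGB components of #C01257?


Hex: #C01257
R = C0₁₆ = 192
G = 12₁₆ = 18
B = 57₁₆ = 87
= RGB(192, 18, 87)


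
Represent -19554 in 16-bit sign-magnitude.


Sign bit: 1 (negative)
Magnitude: 19554 = 100110001100010
= 1100110001100010


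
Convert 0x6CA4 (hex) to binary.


Each hex digit → 4 binary bits:
  6 = 0110
  C = 1100
  A = 1010
  4 = 0100
Concatenate: 0110 1100 1010 0100
= 0110110010100100


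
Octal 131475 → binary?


Each octal digit → 3 binary bits:
  1 = 001
  3 = 011
  1 = 001
  4 = 100
  7 = 111
  5 = 101
Concatenate: 001 011 001 100 111 101
= 001011001100111101


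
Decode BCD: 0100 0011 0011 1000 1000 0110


Each 4-bit group → digit:
  0100 → 4
  0011 → 3
  0011 → 3
  1000 → 8
  1000 → 8
  0110 → 6
= 433886


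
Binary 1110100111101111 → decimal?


Positional values:
Bit 0: 1 × 2^0 = 1
Bit 1: 1 × 2^1 = 2
Bit 2: 1 × 2^2 = 4
Bit 3: 1 × 2^3 = 8
Bit 5: 1 × 2^5 = 32
Bit 6: 1 × 2^6 = 64
Bit 7: 1 × 2^7 = 128
Bit 8: 1 × 2^8 = 256
Bit 11: 1 × 2^11 = 2048
Bit 13: 1 × 2^13 = 8192
Bit 14: 1 × 2^14 = 16384
Bit 15: 1 × 2^15 = 32768
Sum = 1 + 2 + 4 + 8 + 32 + 64 + 128 + 256 + 2048 + 8192 + 16384 + 32768
= 59887


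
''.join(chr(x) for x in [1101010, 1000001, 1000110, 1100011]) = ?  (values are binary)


Codes (binary): 1101010 1000001 1000110 1100011
Per-code ASCII lookup:
  1101010 = 106  (range 97-122: lowercase, 106 - 97 = 9) → 'j'
  1000001 = 65  (range 65-90: uppercase, 65 - 65 = 0) → 'A'
  1000110 = 70  (range 65-90: uppercase, 70 - 65 = 5) → 'F'
  1100011 = 99  (range 97-122: lowercase, 99 - 97 = 2) → 'c'
= 'jAFc'


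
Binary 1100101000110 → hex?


Group into 4-bit nibbles: 0001100101000110
  0001 = 1
  1001 = 9
  0100 = 4
  0110 = 6
= 0x1946


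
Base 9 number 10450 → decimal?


Positional values (base 9):
  0 × 9^0 = 0 × 1 = 0
  5 × 9^1 = 5 × 9 = 45
  4 × 9^2 = 4 × 81 = 324
  0 × 9^3 = 0 × 729 = 0
  1 × 9^4 = 1 × 6561 = 6561
Sum = 0 + 45 + 324 + 0 + 6561
= 6930


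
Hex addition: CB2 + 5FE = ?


Align and add column by column (LSB to MSB, each column mod 16 with carry):
  0CB2
+ 05FE
  ----
  col 0: 2(2) + E(14) + 0 (carry in) = 16 → 0(0), carry out 1
  col 1: B(11) + F(15) + 1 (carry in) = 27 → B(11), carry out 1
  col 2: C(12) + 5(5) + 1 (carry in) = 18 → 2(2), carry out 1
  col 3: 0(0) + 0(0) + 1 (carry in) = 1 → 1(1), carry out 0
Reading digits MSB→LSB: 12B0
Strip leading zeros: 12B0
= 0x12B0


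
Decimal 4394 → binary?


Divide by 2 repeatedly:
4394 ÷ 2 = 2197 remainder 0
2197 ÷ 2 = 1098 remainder 1
1098 ÷ 2 = 549 remainder 0
549 ÷ 2 = 274 remainder 1
274 ÷ 2 = 137 remainder 0
137 ÷ 2 = 68 remainder 1
68 ÷ 2 = 34 remainder 0
34 ÷ 2 = 17 remainder 0
17 ÷ 2 = 8 remainder 1
8 ÷ 2 = 4 remainder 0
4 ÷ 2 = 2 remainder 0
2 ÷ 2 = 1 remainder 0
1 ÷ 2 = 0 remainder 1
Reading remainders bottom-up:
= 1000100101010


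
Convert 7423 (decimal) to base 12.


Divide by 12 repeatedly:
7423 ÷ 12 = 618 remainder 7
618 ÷ 12 = 51 remainder 6
51 ÷ 12 = 4 remainder 3
4 ÷ 12 = 0 remainder 4
Reading remainders bottom-up:
= 4367


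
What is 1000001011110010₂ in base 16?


Group into 4-bit nibbles: 1000001011110010
  1000 = 8
  0010 = 2
  1111 = F
  0010 = 2
= 0x82F2


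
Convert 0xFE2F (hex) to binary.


Each hex digit → 4 binary bits:
  F = 1111
  E = 1110
  2 = 0010
  F = 1111
Concatenate: 1111 1110 0010 1111
= 1111111000101111


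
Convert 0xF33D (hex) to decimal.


Positional values:
Position 0: D × 16^0 = 13 × 1 = 13
Position 1: 3 × 16^1 = 3 × 16 = 48
Position 2: 3 × 16^2 = 3 × 256 = 768
Position 3: F × 16^3 = 15 × 4096 = 61440
Sum = 13 + 48 + 768 + 61440
= 62269


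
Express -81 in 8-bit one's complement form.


Original: 01010001
Invert all bits:
  bit 0: 0 → 1
  bit 1: 1 → 0
  bit 2: 0 → 1
  bit 3: 1 → 0
  bit 4: 0 → 1
  bit 5: 0 → 1
  bit 6: 0 → 1
  bit 7: 1 → 0
= 10101110


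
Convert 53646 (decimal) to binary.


Divide by 2 repeatedly:
53646 ÷ 2 = 26823 remainder 0
26823 ÷ 2 = 13411 remainder 1
13411 ÷ 2 = 6705 remainder 1
6705 ÷ 2 = 3352 remainder 1
3352 ÷ 2 = 1676 remainder 0
1676 ÷ 2 = 838 remainder 0
838 ÷ 2 = 419 remainder 0
419 ÷ 2 = 209 remainder 1
209 ÷ 2 = 104 remainder 1
104 ÷ 2 = 52 remainder 0
52 ÷ 2 = 26 remainder 0
26 ÷ 2 = 13 remainder 0
13 ÷ 2 = 6 remainder 1
6 ÷ 2 = 3 remainder 0
3 ÷ 2 = 1 remainder 1
1 ÷ 2 = 0 remainder 1
Reading remainders bottom-up:
= 1101000110001110


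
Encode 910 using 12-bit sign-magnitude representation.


Sign bit: 0 (positive)
Magnitude: 910 = 01110001110
= 001110001110


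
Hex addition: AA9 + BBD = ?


Align and add column by column (LSB to MSB, each column mod 16 with carry):
  0AA9
+ 0BBD
  ----
  col 0: 9(9) + D(13) + 0 (carry in) = 22 → 6(6), carry out 1
  col 1: A(10) + B(11) + 1 (carry in) = 22 → 6(6), carry out 1
  col 2: A(10) + B(11) + 1 (carry in) = 22 → 6(6), carry out 1
  col 3: 0(0) + 0(0) + 1 (carry in) = 1 → 1(1), carry out 0
Reading digits MSB→LSB: 1666
Strip leading zeros: 1666
= 0x1666


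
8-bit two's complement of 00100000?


Original: 00100000
Step 1 - Invert all bits: 11011111
Step 2 - Add 1: 11011111 + 1
= 11100000 (represents -32)


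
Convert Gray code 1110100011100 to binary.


Gray code: 1110100011100
MSB stays the same: 1
Each subsequent bit = prev_binary XOR current_gray:
  B[1] = 1 XOR 1 = 0
  B[2] = 0 XOR 1 = 1
  B[3] = 1 XOR 0 = 1
  B[4] = 1 XOR 1 = 0
  B[5] = 0 XOR 0 = 0
  B[6] = 0 XOR 0 = 0
  B[7] = 0 XOR 0 = 0
  B[8] = 0 XOR 1 = 1
  B[9] = 1 XOR 1 = 0
  B[10] = 0 XOR 1 = 1
  B[11] = 1 XOR 0 = 1
  B[12] = 1 XOR 0 = 1
= 1011000010111 (5655 decimal)


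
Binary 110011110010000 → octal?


Group into 3-bit groups: 110011110010000
  110 = 6
  011 = 3
  110 = 6
  010 = 2
  000 = 0
= 0o63620


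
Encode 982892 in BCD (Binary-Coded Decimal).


Each digit → 4-bit binary:
  9 → 1001
  8 → 1000
  2 → 0010
  8 → 1000
  9 → 1001
  2 → 0010
= 1001 1000 0010 1000 1001 0010


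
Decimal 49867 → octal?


Divide by 8 repeatedly:
49867 ÷ 8 = 6233 remainder 3
6233 ÷ 8 = 779 remainder 1
779 ÷ 8 = 97 remainder 3
97 ÷ 8 = 12 remainder 1
12 ÷ 8 = 1 remainder 4
1 ÷ 8 = 0 remainder 1
Reading remainders bottom-up:
= 0o141313


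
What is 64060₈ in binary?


Each octal digit → 3 binary bits:
  6 = 110
  4 = 100
  0 = 000
  6 = 110
  0 = 000
Concatenate: 110 100 000 110 000
= 110100000110000


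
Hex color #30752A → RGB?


Hex: #30752A
R = 30₁₆ = 48
G = 75₁₆ = 117
B = 2A₁₆ = 42
= RGB(48, 117, 42)


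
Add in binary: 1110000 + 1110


Align and add column by column (LSB to MSB, carry propagating):
  01110000
+ 00001110
  --------
  col 0: 0 + 0 + 0 (carry in) = 0 → bit 0, carry out 0
  col 1: 0 + 1 + 0 (carry in) = 1 → bit 1, carry out 0
  col 2: 0 + 1 + 0 (carry in) = 1 → bit 1, carry out 0
  col 3: 0 + 1 + 0 (carry in) = 1 → bit 1, carry out 0
  col 4: 1 + 0 + 0 (carry in) = 1 → bit 1, carry out 0
  col 5: 1 + 0 + 0 (carry in) = 1 → bit 1, carry out 0
  col 6: 1 + 0 + 0 (carry in) = 1 → bit 1, carry out 0
  col 7: 0 + 0 + 0 (carry in) = 0 → bit 0, carry out 0
Reading bits MSB→LSB: 01111110
Strip leading zeros: 1111110
= 1111110


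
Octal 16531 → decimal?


Positional values:
Position 0: 1 × 8^0 = 1
Position 1: 3 × 8^1 = 24
Position 2: 5 × 8^2 = 320
Position 3: 6 × 8^3 = 3072
Position 4: 1 × 8^4 = 4096
Sum = 1 + 24 + 320 + 3072 + 4096
= 7513


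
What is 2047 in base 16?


Divide by 16 repeatedly:
2047 ÷ 16 = 127 remainder 15 (F)
127 ÷ 16 = 7 remainder 15 (F)
7 ÷ 16 = 0 remainder 7 (7)
Reading remainders bottom-up:
= 0x7FF


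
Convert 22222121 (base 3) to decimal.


Positional values (base 3):
  1 × 3^0 = 1 × 1 = 1
  2 × 3^1 = 2 × 3 = 6
  1 × 3^2 = 1 × 9 = 9
  2 × 3^3 = 2 × 27 = 54
  2 × 3^4 = 2 × 81 = 162
  2 × 3^5 = 2 × 243 = 486
  2 × 3^6 = 2 × 729 = 1458
  2 × 3^7 = 2 × 2187 = 4374
Sum = 1 + 6 + 9 + 54 + 162 + 486 + 1458 + 4374
= 6550


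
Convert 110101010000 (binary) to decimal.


Positional values:
Bit 4: 1 × 2^4 = 16
Bit 6: 1 × 2^6 = 64
Bit 8: 1 × 2^8 = 256
Bit 10: 1 × 2^10 = 1024
Bit 11: 1 × 2^11 = 2048
Sum = 16 + 64 + 256 + 1024 + 2048
= 3408


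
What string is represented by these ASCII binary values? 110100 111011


Codes (binary): 110100 111011
Per-code ASCII lookup:
  110100 = 52  (range 48-57: digits, 52 - 48 = 4) → '4'
  111011 = 59  (special character) → ';'
= '4;'


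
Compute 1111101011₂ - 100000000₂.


Align and subtract column by column (LSB to MSB, borrowing when needed):
  1111101011
- 0100000000
  ----------
  col 0: (1 - 0 borrow-in) - 0 → 1 - 0 = 1, borrow out 0
  col 1: (1 - 0 borrow-in) - 0 → 1 - 0 = 1, borrow out 0
  col 2: (0 - 0 borrow-in) - 0 → 0 - 0 = 0, borrow out 0
  col 3: (1 - 0 borrow-in) - 0 → 1 - 0 = 1, borrow out 0
  col 4: (0 - 0 borrow-in) - 0 → 0 - 0 = 0, borrow out 0
  col 5: (1 - 0 borrow-in) - 0 → 1 - 0 = 1, borrow out 0
  col 6: (1 - 0 borrow-in) - 0 → 1 - 0 = 1, borrow out 0
  col 7: (1 - 0 borrow-in) - 0 → 1 - 0 = 1, borrow out 0
  col 8: (1 - 0 borrow-in) - 1 → 1 - 1 = 0, borrow out 0
  col 9: (1 - 0 borrow-in) - 0 → 1 - 0 = 1, borrow out 0
Reading bits MSB→LSB: 1011101011
Strip leading zeros: 1011101011
= 1011101011


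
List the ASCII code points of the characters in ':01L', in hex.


String: ':01L'  (4 characters)
Per-character ASCII lookup:
  ':': special character: ':' = 58 → 0x3A
  '0': digits start at 48: '0' = 48 + 0 = 48 → 0x30
  '1': digits start at 48: '1' = 48 + 1 = 49 → 0x31
  'L': uppercase starts at 65: 'L' = 65 + 11 = 76 → 0x4C
= 0x3A 0x30 0x31 0x4C


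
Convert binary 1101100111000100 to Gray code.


Binary: 1101100111000100
Gray code: G = B XOR (B >> 1)
B >> 1 = 0110110011100010
1101100111000100 XOR 0110110011100010:
  1 XOR 0 = 1
  1 XOR 1 = 0
  0 XOR 1 = 1
  1 XOR 0 = 1
  1 XOR 1 = 0
  0 XOR 1 = 1
  0 XOR 0 = 0
  1 XOR 0 = 1
  1 XOR 1 = 0
  1 XOR 1 = 0
  0 XOR 1 = 1
  0 XOR 0 = 0
  0 XOR 0 = 0
  1 XOR 0 = 1
  0 XOR 1 = 1
  0 XOR 0 = 0
= 1011010100100110


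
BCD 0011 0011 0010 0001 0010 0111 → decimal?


Each 4-bit group → digit:
  0011 → 3
  0011 → 3
  0010 → 2
  0001 → 1
  0010 → 2
  0111 → 7
= 332127


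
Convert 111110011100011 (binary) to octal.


Group into 3-bit groups: 111110011100011
  111 = 7
  110 = 6
  011 = 3
  100 = 4
  011 = 3
= 0o76343


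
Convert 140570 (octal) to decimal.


Positional values:
Position 0: 0 × 8^0 = 0
Position 1: 7 × 8^1 = 56
Position 2: 5 × 8^2 = 320
Position 3: 0 × 8^3 = 0
Position 4: 4 × 8^4 = 16384
Position 5: 1 × 8^5 = 32768
Sum = 0 + 56 + 320 + 0 + 16384 + 32768
= 49528


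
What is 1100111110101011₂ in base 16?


Group into 4-bit nibbles: 1100111110101011
  1100 = C
  1111 = F
  1010 = A
  1011 = B
= 0xCFAB


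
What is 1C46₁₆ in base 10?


Positional values:
Position 0: 6 × 16^0 = 6 × 1 = 6
Position 1: 4 × 16^1 = 4 × 16 = 64
Position 2: C × 16^2 = 12 × 256 = 3072
Position 3: 1 × 16^3 = 1 × 4096 = 4096
Sum = 6 + 64 + 3072 + 4096
= 7238


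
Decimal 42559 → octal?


Divide by 8 repeatedly:
42559 ÷ 8 = 5319 remainder 7
5319 ÷ 8 = 664 remainder 7
664 ÷ 8 = 83 remainder 0
83 ÷ 8 = 10 remainder 3
10 ÷ 8 = 1 remainder 2
1 ÷ 8 = 0 remainder 1
Reading remainders bottom-up:
= 0o123077


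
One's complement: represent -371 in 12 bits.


Original: 000101110011
Invert all bits:
  bit 0: 0 → 1
  bit 1: 0 → 1
  bit 2: 0 → 1
  bit 3: 1 → 0
  bit 4: 0 → 1
  bit 5: 1 → 0
  bit 6: 1 → 0
  bit 7: 1 → 0
  bit 8: 0 → 1
  bit 9: 0 → 1
  bit 10: 1 → 0
  bit 11: 1 → 0
= 111010001100


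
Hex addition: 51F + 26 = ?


Align and add column by column (LSB to MSB, each column mod 16 with carry):
  051F
+ 0026
  ----
  col 0: F(15) + 6(6) + 0 (carry in) = 21 → 5(5), carry out 1
  col 1: 1(1) + 2(2) + 1 (carry in) = 4 → 4(4), carry out 0
  col 2: 5(5) + 0(0) + 0 (carry in) = 5 → 5(5), carry out 0
  col 3: 0(0) + 0(0) + 0 (carry in) = 0 → 0(0), carry out 0
Reading digits MSB→LSB: 0545
Strip leading zeros: 545
= 0x545


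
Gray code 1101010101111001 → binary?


Gray code: 1101010101111001
MSB stays the same: 1
Each subsequent bit = prev_binary XOR current_gray:
  B[1] = 1 XOR 1 = 0
  B[2] = 0 XOR 0 = 0
  B[3] = 0 XOR 1 = 1
  B[4] = 1 XOR 0 = 1
  B[5] = 1 XOR 1 = 0
  B[6] = 0 XOR 0 = 0
  B[7] = 0 XOR 1 = 1
  B[8] = 1 XOR 0 = 1
  B[9] = 1 XOR 1 = 0
  B[10] = 0 XOR 1 = 1
  B[11] = 1 XOR 1 = 0
  B[12] = 0 XOR 1 = 1
  B[13] = 1 XOR 0 = 1
  B[14] = 1 XOR 0 = 1
  B[15] = 1 XOR 1 = 0
= 1001100110101110 (39342 decimal)


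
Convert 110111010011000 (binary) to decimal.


Positional values:
Bit 3: 1 × 2^3 = 8
Bit 4: 1 × 2^4 = 16
Bit 7: 1 × 2^7 = 128
Bit 9: 1 × 2^9 = 512
Bit 10: 1 × 2^10 = 1024
Bit 11: 1 × 2^11 = 2048
Bit 13: 1 × 2^13 = 8192
Bit 14: 1 × 2^14 = 16384
Sum = 8 + 16 + 128 + 512 + 1024 + 2048 + 8192 + 16384
= 28312


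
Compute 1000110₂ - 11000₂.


Align and subtract column by column (LSB to MSB, borrowing when needed):
  1000110
- 0011000
  -------
  col 0: (0 - 0 borrow-in) - 0 → 0 - 0 = 0, borrow out 0
  col 1: (1 - 0 borrow-in) - 0 → 1 - 0 = 1, borrow out 0
  col 2: (1 - 0 borrow-in) - 0 → 1 - 0 = 1, borrow out 0
  col 3: (0 - 0 borrow-in) - 1 → borrow from next column: (0+2) - 1 = 1, borrow out 1
  col 4: (0 - 1 borrow-in) - 1 → borrow from next column: (-1+2) - 1 = 0, borrow out 1
  col 5: (0 - 1 borrow-in) - 0 → borrow from next column: (-1+2) - 0 = 1, borrow out 1
  col 6: (1 - 1 borrow-in) - 0 → 0 - 0 = 0, borrow out 0
Reading bits MSB→LSB: 0101110
Strip leading zeros: 101110
= 101110


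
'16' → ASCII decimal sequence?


String: '16'  (2 characters)
Per-character ASCII lookup:
  '1': digits start at 48: '1' = 48 + 1 = 49
  '6': digits start at 48: '6' = 48 + 6 = 54
= 49 54


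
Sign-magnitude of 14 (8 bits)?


Sign bit: 0 (positive)
Magnitude: 14 = 0001110
= 00001110


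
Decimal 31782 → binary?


Divide by 2 repeatedly:
31782 ÷ 2 = 15891 remainder 0
15891 ÷ 2 = 7945 remainder 1
7945 ÷ 2 = 3972 remainder 1
3972 ÷ 2 = 1986 remainder 0
1986 ÷ 2 = 993 remainder 0
993 ÷ 2 = 496 remainder 1
496 ÷ 2 = 248 remainder 0
248 ÷ 2 = 124 remainder 0
124 ÷ 2 = 62 remainder 0
62 ÷ 2 = 31 remainder 0
31 ÷ 2 = 15 remainder 1
15 ÷ 2 = 7 remainder 1
7 ÷ 2 = 3 remainder 1
3 ÷ 2 = 1 remainder 1
1 ÷ 2 = 0 remainder 1
Reading remainders bottom-up:
= 111110000100110


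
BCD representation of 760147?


Each digit → 4-bit binary:
  7 → 0111
  6 → 0110
  0 → 0000
  1 → 0001
  4 → 0100
  7 → 0111
= 0111 0110 0000 0001 0100 0111


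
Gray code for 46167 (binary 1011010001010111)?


Binary: 1011010001010111
Gray code: G = B XOR (B >> 1)
B >> 1 = 0101101000101011
1011010001010111 XOR 0101101000101011:
  1 XOR 0 = 1
  0 XOR 1 = 1
  1 XOR 0 = 1
  1 XOR 1 = 0
  0 XOR 1 = 1
  1 XOR 0 = 1
  0 XOR 1 = 1
  0 XOR 0 = 0
  0 XOR 0 = 0
  1 XOR 0 = 1
  0 XOR 1 = 1
  1 XOR 0 = 1
  0 XOR 1 = 1
  1 XOR 0 = 1
  1 XOR 1 = 0
  1 XOR 1 = 0
= 1110111001111100


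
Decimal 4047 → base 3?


Divide by 3 repeatedly:
4047 ÷ 3 = 1349 remainder 0
1349 ÷ 3 = 449 remainder 2
449 ÷ 3 = 149 remainder 2
149 ÷ 3 = 49 remainder 2
49 ÷ 3 = 16 remainder 1
16 ÷ 3 = 5 remainder 1
5 ÷ 3 = 1 remainder 2
1 ÷ 3 = 0 remainder 1
Reading remainders bottom-up:
= 12112220


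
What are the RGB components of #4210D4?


Hex: #4210D4
R = 42₁₆ = 66
G = 10₁₆ = 16
B = D4₁₆ = 212
= RGB(66, 16, 212)


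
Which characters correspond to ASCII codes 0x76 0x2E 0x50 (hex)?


Codes (hex): 0x76 0x2E 0x50
Per-code ASCII lookup:
  0x76 = 118  (range 97-122: lowercase, 118 - 97 = 21) → 'v'
  0x2E = 46  (special character) → '.'
  0x50 = 80  (range 65-90: uppercase, 80 - 65 = 15) → 'P'
= 'v.P'


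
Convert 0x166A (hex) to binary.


Each hex digit → 4 binary bits:
  1 = 0001
  6 = 0110
  6 = 0110
  A = 1010
Concatenate: 0001 0110 0110 1010
= 0001011001101010


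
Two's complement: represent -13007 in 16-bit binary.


Original: 0011001011001111
Step 1 - Invert all bits: 1100110100110000
Step 2 - Add 1: 1100110100110000 + 1
= 1100110100110001 (represents -13007)


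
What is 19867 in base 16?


Divide by 16 repeatedly:
19867 ÷ 16 = 1241 remainder 11 (B)
1241 ÷ 16 = 77 remainder 9 (9)
77 ÷ 16 = 4 remainder 13 (D)
4 ÷ 16 = 0 remainder 4 (4)
Reading remainders bottom-up:
= 0x4D9B


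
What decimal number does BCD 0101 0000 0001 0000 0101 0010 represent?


Each 4-bit group → digit:
  0101 → 5
  0000 → 0
  0001 → 1
  0000 → 0
  0101 → 5
  0010 → 2
= 501052


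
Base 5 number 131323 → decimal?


Positional values (base 5):
  3 × 5^0 = 3 × 1 = 3
  2 × 5^1 = 2 × 5 = 10
  3 × 5^2 = 3 × 25 = 75
  1 × 5^3 = 1 × 125 = 125
  3 × 5^4 = 3 × 625 = 1875
  1 × 5^5 = 1 × 3125 = 3125
Sum = 3 + 10 + 75 + 125 + 1875 + 3125
= 5213


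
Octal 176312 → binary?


Each octal digit → 3 binary bits:
  1 = 001
  7 = 111
  6 = 110
  3 = 011
  1 = 001
  2 = 010
Concatenate: 001 111 110 011 001 010
= 001111110011001010


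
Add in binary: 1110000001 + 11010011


Align and add column by column (LSB to MSB, carry propagating):
  01110000001
+ 00011010011
  -----------
  col 0: 1 + 1 + 0 (carry in) = 2 → bit 0, carry out 1
  col 1: 0 + 1 + 1 (carry in) = 2 → bit 0, carry out 1
  col 2: 0 + 0 + 1 (carry in) = 1 → bit 1, carry out 0
  col 3: 0 + 0 + 0 (carry in) = 0 → bit 0, carry out 0
  col 4: 0 + 1 + 0 (carry in) = 1 → bit 1, carry out 0
  col 5: 0 + 0 + 0 (carry in) = 0 → bit 0, carry out 0
  col 6: 0 + 1 + 0 (carry in) = 1 → bit 1, carry out 0
  col 7: 1 + 1 + 0 (carry in) = 2 → bit 0, carry out 1
  col 8: 1 + 0 + 1 (carry in) = 2 → bit 0, carry out 1
  col 9: 1 + 0 + 1 (carry in) = 2 → bit 0, carry out 1
  col 10: 0 + 0 + 1 (carry in) = 1 → bit 1, carry out 0
Reading bits MSB→LSB: 10001010100
Strip leading zeros: 10001010100
= 10001010100


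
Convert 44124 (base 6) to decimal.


Positional values (base 6):
  4 × 6^0 = 4 × 1 = 4
  2 × 6^1 = 2 × 6 = 12
  1 × 6^2 = 1 × 36 = 36
  4 × 6^3 = 4 × 216 = 864
  4 × 6^4 = 4 × 1296 = 5184
Sum = 4 + 12 + 36 + 864 + 5184
= 6100


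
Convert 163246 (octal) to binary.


Each octal digit → 3 binary bits:
  1 = 001
  6 = 110
  3 = 011
  2 = 010
  4 = 100
  6 = 110
Concatenate: 001 110 011 010 100 110
= 001110011010100110


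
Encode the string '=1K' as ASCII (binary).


String: '=1K'  (3 characters)
Per-character ASCII lookup:
  '=': special character: '=' = 61 → 111101
  '1': digits start at 48: '1' = 48 + 1 = 49 → 110001
  'K': uppercase starts at 65: 'K' = 65 + 10 = 75 → 1001011
= 111101 110001 1001011


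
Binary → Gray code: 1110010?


Binary: 1110010
Gray code: G = B XOR (B >> 1)
B >> 1 = 0111001
1110010 XOR 0111001:
  1 XOR 0 = 1
  1 XOR 1 = 0
  1 XOR 1 = 0
  0 XOR 1 = 1
  0 XOR 0 = 0
  1 XOR 0 = 1
  0 XOR 1 = 1
= 1001011


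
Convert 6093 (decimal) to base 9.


Divide by 9 repeatedly:
6093 ÷ 9 = 677 remainder 0
677 ÷ 9 = 75 remainder 2
75 ÷ 9 = 8 remainder 3
8 ÷ 9 = 0 remainder 8
Reading remainders bottom-up:
= 8320


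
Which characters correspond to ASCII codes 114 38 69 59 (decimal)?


Codes (decimal): 114 38 69 59
Per-code ASCII lookup:
  114  (range 97-122: lowercase, 114 - 97 = 17) → 'r'
  38  (special character) → '&'
  69  (range 65-90: uppercase, 69 - 65 = 4) → 'E'
  59  (special character) → ';'
= 'r&E;'


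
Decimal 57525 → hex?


Divide by 16 repeatedly:
57525 ÷ 16 = 3595 remainder 5 (5)
3595 ÷ 16 = 224 remainder 11 (B)
224 ÷ 16 = 14 remainder 0 (0)
14 ÷ 16 = 0 remainder 14 (E)
Reading remainders bottom-up:
= 0xE0B5


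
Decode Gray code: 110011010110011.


Gray code: 110011010110011
MSB stays the same: 1
Each subsequent bit = prev_binary XOR current_gray:
  B[1] = 1 XOR 1 = 0
  B[2] = 0 XOR 0 = 0
  B[3] = 0 XOR 0 = 0
  B[4] = 0 XOR 1 = 1
  B[5] = 1 XOR 1 = 0
  B[6] = 0 XOR 0 = 0
  B[7] = 0 XOR 1 = 1
  B[8] = 1 XOR 0 = 1
  B[9] = 1 XOR 1 = 0
  B[10] = 0 XOR 1 = 1
  B[11] = 1 XOR 0 = 1
  B[12] = 1 XOR 0 = 1
  B[13] = 1 XOR 1 = 0
  B[14] = 0 XOR 1 = 1
= 100010011011101 (17629 decimal)


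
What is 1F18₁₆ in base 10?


Positional values:
Position 0: 8 × 16^0 = 8 × 1 = 8
Position 1: 1 × 16^1 = 1 × 16 = 16
Position 2: F × 16^2 = 15 × 256 = 3840
Position 3: 1 × 16^3 = 1 × 4096 = 4096
Sum = 8 + 16 + 3840 + 4096
= 7960


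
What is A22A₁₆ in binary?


Each hex digit → 4 binary bits:
  A = 1010
  2 = 0010
  2 = 0010
  A = 1010
Concatenate: 1010 0010 0010 1010
= 1010001000101010


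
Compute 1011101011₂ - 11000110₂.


Align and subtract column by column (LSB to MSB, borrowing when needed):
  1011101011
- 0011000110
  ----------
  col 0: (1 - 0 borrow-in) - 0 → 1 - 0 = 1, borrow out 0
  col 1: (1 - 0 borrow-in) - 1 → 1 - 1 = 0, borrow out 0
  col 2: (0 - 0 borrow-in) - 1 → borrow from next column: (0+2) - 1 = 1, borrow out 1
  col 3: (1 - 1 borrow-in) - 0 → 0 - 0 = 0, borrow out 0
  col 4: (0 - 0 borrow-in) - 0 → 0 - 0 = 0, borrow out 0
  col 5: (1 - 0 borrow-in) - 0 → 1 - 0 = 1, borrow out 0
  col 6: (1 - 0 borrow-in) - 1 → 1 - 1 = 0, borrow out 0
  col 7: (1 - 0 borrow-in) - 1 → 1 - 1 = 0, borrow out 0
  col 8: (0 - 0 borrow-in) - 0 → 0 - 0 = 0, borrow out 0
  col 9: (1 - 0 borrow-in) - 0 → 1 - 0 = 1, borrow out 0
Reading bits MSB→LSB: 1000100101
Strip leading zeros: 1000100101
= 1000100101


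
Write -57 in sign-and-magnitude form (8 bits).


Sign bit: 1 (negative)
Magnitude: 57 = 0111001
= 10111001


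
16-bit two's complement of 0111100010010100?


Original: 0111100010010100
Step 1 - Invert all bits: 1000011101101011
Step 2 - Add 1: 1000011101101011 + 1
= 1000011101101100 (represents -30868)


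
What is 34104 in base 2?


Divide by 2 repeatedly:
34104 ÷ 2 = 17052 remainder 0
17052 ÷ 2 = 8526 remainder 0
8526 ÷ 2 = 4263 remainder 0
4263 ÷ 2 = 2131 remainder 1
2131 ÷ 2 = 1065 remainder 1
1065 ÷ 2 = 532 remainder 1
532 ÷ 2 = 266 remainder 0
266 ÷ 2 = 133 remainder 0
133 ÷ 2 = 66 remainder 1
66 ÷ 2 = 33 remainder 0
33 ÷ 2 = 16 remainder 1
16 ÷ 2 = 8 remainder 0
8 ÷ 2 = 4 remainder 0
4 ÷ 2 = 2 remainder 0
2 ÷ 2 = 1 remainder 0
1 ÷ 2 = 0 remainder 1
Reading remainders bottom-up:
= 1000010100111000


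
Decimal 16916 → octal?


Divide by 8 repeatedly:
16916 ÷ 8 = 2114 remainder 4
2114 ÷ 8 = 264 remainder 2
264 ÷ 8 = 33 remainder 0
33 ÷ 8 = 4 remainder 1
4 ÷ 8 = 0 remainder 4
Reading remainders bottom-up:
= 0o41024


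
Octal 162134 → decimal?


Positional values:
Position 0: 4 × 8^0 = 4
Position 1: 3 × 8^1 = 24
Position 2: 1 × 8^2 = 64
Position 3: 2 × 8^3 = 1024
Position 4: 6 × 8^4 = 24576
Position 5: 1 × 8^5 = 32768
Sum = 4 + 24 + 64 + 1024 + 24576 + 32768
= 58460


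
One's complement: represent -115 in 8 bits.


Original: 01110011
Invert all bits:
  bit 0: 0 → 1
  bit 1: 1 → 0
  bit 2: 1 → 0
  bit 3: 1 → 0
  bit 4: 0 → 1
  bit 5: 0 → 1
  bit 6: 1 → 0
  bit 7: 1 → 0
= 10001100


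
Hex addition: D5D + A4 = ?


Align and add column by column (LSB to MSB, each column mod 16 with carry):
  0D5D
+ 00A4
  ----
  col 0: D(13) + 4(4) + 0 (carry in) = 17 → 1(1), carry out 1
  col 1: 5(5) + A(10) + 1 (carry in) = 16 → 0(0), carry out 1
  col 2: D(13) + 0(0) + 1 (carry in) = 14 → E(14), carry out 0
  col 3: 0(0) + 0(0) + 0 (carry in) = 0 → 0(0), carry out 0
Reading digits MSB→LSB: 0E01
Strip leading zeros: E01
= 0xE01


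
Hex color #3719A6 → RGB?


Hex: #3719A6
R = 37₁₆ = 55
G = 19₁₆ = 25
B = A6₁₆ = 166
= RGB(55, 25, 166)


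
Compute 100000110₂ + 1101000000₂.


Align and add column by column (LSB to MSB, carry propagating):
  00100000110
+ 01101000000
  -----------
  col 0: 0 + 0 + 0 (carry in) = 0 → bit 0, carry out 0
  col 1: 1 + 0 + 0 (carry in) = 1 → bit 1, carry out 0
  col 2: 1 + 0 + 0 (carry in) = 1 → bit 1, carry out 0
  col 3: 0 + 0 + 0 (carry in) = 0 → bit 0, carry out 0
  col 4: 0 + 0 + 0 (carry in) = 0 → bit 0, carry out 0
  col 5: 0 + 0 + 0 (carry in) = 0 → bit 0, carry out 0
  col 6: 0 + 1 + 0 (carry in) = 1 → bit 1, carry out 0
  col 7: 0 + 0 + 0 (carry in) = 0 → bit 0, carry out 0
  col 8: 1 + 1 + 0 (carry in) = 2 → bit 0, carry out 1
  col 9: 0 + 1 + 1 (carry in) = 2 → bit 0, carry out 1
  col 10: 0 + 0 + 1 (carry in) = 1 → bit 1, carry out 0
Reading bits MSB→LSB: 10001000110
Strip leading zeros: 10001000110
= 10001000110


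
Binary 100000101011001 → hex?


Group into 4-bit nibbles: 0100000101011001
  0100 = 4
  0001 = 1
  0101 = 5
  1001 = 9
= 0x4159


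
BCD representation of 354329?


Each digit → 4-bit binary:
  3 → 0011
  5 → 0101
  4 → 0100
  3 → 0011
  2 → 0010
  9 → 1001
= 0011 0101 0100 0011 0010 1001


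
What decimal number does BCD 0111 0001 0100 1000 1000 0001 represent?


Each 4-bit group → digit:
  0111 → 7
  0001 → 1
  0100 → 4
  1000 → 8
  1000 → 8
  0001 → 1
= 714881


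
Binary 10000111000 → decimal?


Positional values:
Bit 3: 1 × 2^3 = 8
Bit 4: 1 × 2^4 = 16
Bit 5: 1 × 2^5 = 32
Bit 10: 1 × 2^10 = 1024
Sum = 8 + 16 + 32 + 1024
= 1080


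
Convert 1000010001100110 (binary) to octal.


Group into 3-bit groups: 001000010001100110
  001 = 1
  000 = 0
  010 = 2
  001 = 1
  100 = 4
  110 = 6
= 0o102146


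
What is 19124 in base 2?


Divide by 2 repeatedly:
19124 ÷ 2 = 9562 remainder 0
9562 ÷ 2 = 4781 remainder 0
4781 ÷ 2 = 2390 remainder 1
2390 ÷ 2 = 1195 remainder 0
1195 ÷ 2 = 597 remainder 1
597 ÷ 2 = 298 remainder 1
298 ÷ 2 = 149 remainder 0
149 ÷ 2 = 74 remainder 1
74 ÷ 2 = 37 remainder 0
37 ÷ 2 = 18 remainder 1
18 ÷ 2 = 9 remainder 0
9 ÷ 2 = 4 remainder 1
4 ÷ 2 = 2 remainder 0
2 ÷ 2 = 1 remainder 0
1 ÷ 2 = 0 remainder 1
Reading remainders bottom-up:
= 100101010110100


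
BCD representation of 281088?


Each digit → 4-bit binary:
  2 → 0010
  8 → 1000
  1 → 0001
  0 → 0000
  8 → 1000
  8 → 1000
= 0010 1000 0001 0000 1000 1000


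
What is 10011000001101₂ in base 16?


Group into 4-bit nibbles: 0010011000001101
  0010 = 2
  0110 = 6
  0000 = 0
  1101 = D
= 0x260D


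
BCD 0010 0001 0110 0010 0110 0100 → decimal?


Each 4-bit group → digit:
  0010 → 2
  0001 → 1
  0110 → 6
  0010 → 2
  0110 → 6
  0100 → 4
= 216264


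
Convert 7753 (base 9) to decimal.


Positional values (base 9):
  3 × 9^0 = 3 × 1 = 3
  5 × 9^1 = 5 × 9 = 45
  7 × 9^2 = 7 × 81 = 567
  7 × 9^3 = 7 × 729 = 5103
Sum = 3 + 45 + 567 + 5103
= 5718


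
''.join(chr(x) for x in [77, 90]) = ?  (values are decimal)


Codes (decimal): 77 90
Per-code ASCII lookup:
  77  (range 65-90: uppercase, 77 - 65 = 12) → 'M'
  90  (range 65-90: uppercase, 90 - 65 = 25) → 'Z'
= 'MZ'


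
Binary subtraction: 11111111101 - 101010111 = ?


Align and subtract column by column (LSB to MSB, borrowing when needed):
  11111111101
- 00101010111
  -----------
  col 0: (1 - 0 borrow-in) - 1 → 1 - 1 = 0, borrow out 0
  col 1: (0 - 0 borrow-in) - 1 → borrow from next column: (0+2) - 1 = 1, borrow out 1
  col 2: (1 - 1 borrow-in) - 1 → borrow from next column: (0+2) - 1 = 1, borrow out 1
  col 3: (1 - 1 borrow-in) - 0 → 0 - 0 = 0, borrow out 0
  col 4: (1 - 0 borrow-in) - 1 → 1 - 1 = 0, borrow out 0
  col 5: (1 - 0 borrow-in) - 0 → 1 - 0 = 1, borrow out 0
  col 6: (1 - 0 borrow-in) - 1 → 1 - 1 = 0, borrow out 0
  col 7: (1 - 0 borrow-in) - 0 → 1 - 0 = 1, borrow out 0
  col 8: (1 - 0 borrow-in) - 1 → 1 - 1 = 0, borrow out 0
  col 9: (1 - 0 borrow-in) - 0 → 1 - 0 = 1, borrow out 0
  col 10: (1 - 0 borrow-in) - 0 → 1 - 0 = 1, borrow out 0
Reading bits MSB→LSB: 11010100110
Strip leading zeros: 11010100110
= 11010100110


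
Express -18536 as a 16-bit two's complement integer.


Original: 0100100001101000
Step 1 - Invert all bits: 1011011110010111
Step 2 - Add 1: 1011011110010111 + 1
= 1011011110011000 (represents -18536)


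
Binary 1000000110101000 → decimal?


Positional values:
Bit 3: 1 × 2^3 = 8
Bit 5: 1 × 2^5 = 32
Bit 7: 1 × 2^7 = 128
Bit 8: 1 × 2^8 = 256
Bit 15: 1 × 2^15 = 32768
Sum = 8 + 32 + 128 + 256 + 32768
= 33192


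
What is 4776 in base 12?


Divide by 12 repeatedly:
4776 ÷ 12 = 398 remainder 0
398 ÷ 12 = 33 remainder 2
33 ÷ 12 = 2 remainder 9
2 ÷ 12 = 0 remainder 2
Reading remainders bottom-up:
= 2920


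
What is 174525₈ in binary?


Each octal digit → 3 binary bits:
  1 = 001
  7 = 111
  4 = 100
  5 = 101
  2 = 010
  5 = 101
Concatenate: 001 111 100 101 010 101
= 001111100101010101


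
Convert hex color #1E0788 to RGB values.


Hex: #1E0788
R = 1E₁₆ = 30
G = 07₁₆ = 7
B = 88₁₆ = 136
= RGB(30, 7, 136)


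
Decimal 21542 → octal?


Divide by 8 repeatedly:
21542 ÷ 8 = 2692 remainder 6
2692 ÷ 8 = 336 remainder 4
336 ÷ 8 = 42 remainder 0
42 ÷ 8 = 5 remainder 2
5 ÷ 8 = 0 remainder 5
Reading remainders bottom-up:
= 0o52046


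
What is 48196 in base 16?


Divide by 16 repeatedly:
48196 ÷ 16 = 3012 remainder 4 (4)
3012 ÷ 16 = 188 remainder 4 (4)
188 ÷ 16 = 11 remainder 12 (C)
11 ÷ 16 = 0 remainder 11 (B)
Reading remainders bottom-up:
= 0xBC44


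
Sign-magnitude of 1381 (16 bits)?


Sign bit: 0 (positive)
Magnitude: 1381 = 000010101100101
= 0000010101100101


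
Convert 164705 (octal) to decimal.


Positional values:
Position 0: 5 × 8^0 = 5
Position 1: 0 × 8^1 = 0
Position 2: 7 × 8^2 = 448
Position 3: 4 × 8^3 = 2048
Position 4: 6 × 8^4 = 24576
Position 5: 1 × 8^5 = 32768
Sum = 5 + 0 + 448 + 2048 + 24576 + 32768
= 59845


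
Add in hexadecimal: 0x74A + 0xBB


Align and add column by column (LSB to MSB, each column mod 16 with carry):
  074A
+ 00BB
  ----
  col 0: A(10) + B(11) + 0 (carry in) = 21 → 5(5), carry out 1
  col 1: 4(4) + B(11) + 1 (carry in) = 16 → 0(0), carry out 1
  col 2: 7(7) + 0(0) + 1 (carry in) = 8 → 8(8), carry out 0
  col 3: 0(0) + 0(0) + 0 (carry in) = 0 → 0(0), carry out 0
Reading digits MSB→LSB: 0805
Strip leading zeros: 805
= 0x805


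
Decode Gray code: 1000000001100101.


Gray code: 1000000001100101
MSB stays the same: 1
Each subsequent bit = prev_binary XOR current_gray:
  B[1] = 1 XOR 0 = 1
  B[2] = 1 XOR 0 = 1
  B[3] = 1 XOR 0 = 1
  B[4] = 1 XOR 0 = 1
  B[5] = 1 XOR 0 = 1
  B[6] = 1 XOR 0 = 1
  B[7] = 1 XOR 0 = 1
  B[8] = 1 XOR 0 = 1
  B[9] = 1 XOR 1 = 0
  B[10] = 0 XOR 1 = 1
  B[11] = 1 XOR 0 = 1
  B[12] = 1 XOR 0 = 1
  B[13] = 1 XOR 1 = 0
  B[14] = 0 XOR 0 = 0
  B[15] = 0 XOR 1 = 1
= 1111111110111001 (65465 decimal)


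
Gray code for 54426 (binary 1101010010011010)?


Binary: 1101010010011010
Gray code: G = B XOR (B >> 1)
B >> 1 = 0110101001001101
1101010010011010 XOR 0110101001001101:
  1 XOR 0 = 1
  1 XOR 1 = 0
  0 XOR 1 = 1
  1 XOR 0 = 1
  0 XOR 1 = 1
  1 XOR 0 = 1
  0 XOR 1 = 1
  0 XOR 0 = 0
  1 XOR 0 = 1
  0 XOR 1 = 1
  0 XOR 0 = 0
  1 XOR 0 = 1
  1 XOR 1 = 0
  0 XOR 1 = 1
  1 XOR 0 = 1
  0 XOR 1 = 1
= 1011111011010111
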